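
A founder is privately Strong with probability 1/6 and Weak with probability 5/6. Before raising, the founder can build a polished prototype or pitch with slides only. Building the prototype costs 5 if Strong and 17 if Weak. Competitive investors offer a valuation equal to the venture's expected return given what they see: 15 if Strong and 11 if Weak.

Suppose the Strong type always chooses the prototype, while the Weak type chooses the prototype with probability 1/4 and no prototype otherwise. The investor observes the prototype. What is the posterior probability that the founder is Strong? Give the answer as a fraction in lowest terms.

4/9

P(the prototype) = (1/6)·1 + (5/6)·(1/4) = 3/8.
By Bayes' rule, P(Strong | the prototype) = (1/6) / (3/8) = 4/9.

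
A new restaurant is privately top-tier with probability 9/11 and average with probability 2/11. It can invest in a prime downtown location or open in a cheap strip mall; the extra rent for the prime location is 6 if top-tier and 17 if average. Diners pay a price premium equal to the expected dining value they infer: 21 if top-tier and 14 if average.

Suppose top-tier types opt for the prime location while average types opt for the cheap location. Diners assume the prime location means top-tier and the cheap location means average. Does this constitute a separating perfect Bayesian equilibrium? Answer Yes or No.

Yes

Under these beliefs, the prime location earns price premium 21 and the cheap location earns price premium 14.
top-tier: the prime location nets 21 − 6 = 15; the cheap location nets 14. top-tier prefers the prime location.
average: the prime location nets 21 − 17 = 4; the cheap location nets 14. average prefers the cheap location.
Neither type deviates, so the separating profile is an equilibrium.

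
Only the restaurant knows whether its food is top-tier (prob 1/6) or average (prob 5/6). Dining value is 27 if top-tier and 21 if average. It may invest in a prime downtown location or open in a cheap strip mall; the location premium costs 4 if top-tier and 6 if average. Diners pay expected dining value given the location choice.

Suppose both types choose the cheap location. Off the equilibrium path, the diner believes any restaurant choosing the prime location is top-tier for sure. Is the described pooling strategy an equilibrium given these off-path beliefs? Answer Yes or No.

On path, the diner holds the prior and pays 1/6·27 + 5/6·21 = 22. Off path (the prime location), believing top-tier, it pays 27.
top-tier: the cheap location nets 22; the prime location nets 27 − 4 = 23. top-tier would deviate.
average: the cheap location nets 22; the prime location nets 27 − 6 = 21. average stays.
A type deviates, so pooling fails.

No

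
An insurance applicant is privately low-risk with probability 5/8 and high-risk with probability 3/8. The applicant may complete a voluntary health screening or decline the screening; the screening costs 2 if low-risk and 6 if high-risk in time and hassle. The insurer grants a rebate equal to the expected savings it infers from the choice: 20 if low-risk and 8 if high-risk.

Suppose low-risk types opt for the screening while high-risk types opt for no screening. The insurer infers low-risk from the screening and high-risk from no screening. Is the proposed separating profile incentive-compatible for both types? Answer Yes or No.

Under these beliefs, the screening earns rebate 20 and no screening earns rebate 8.
low-risk: the screening nets 20 − 2 = 18; no screening nets 8. low-risk prefers the screening.
high-risk: the screening nets 20 − 6 = 14; no screening nets 8. high-risk would deviate to the screening.
high-risk has a profitable deviation, so the profile is not an equilibrium.

No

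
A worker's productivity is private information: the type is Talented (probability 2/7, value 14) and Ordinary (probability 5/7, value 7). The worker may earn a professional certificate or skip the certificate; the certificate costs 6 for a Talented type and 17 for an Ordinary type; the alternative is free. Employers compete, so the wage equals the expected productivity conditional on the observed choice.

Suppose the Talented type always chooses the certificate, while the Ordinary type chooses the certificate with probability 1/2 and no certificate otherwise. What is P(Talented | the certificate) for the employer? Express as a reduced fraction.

4/9

P(the certificate) = (2/7)·1 + (5/7)·(1/2) = 9/14.
By Bayes' rule, P(Talented | the certificate) = (2/7) / (9/14) = 4/9.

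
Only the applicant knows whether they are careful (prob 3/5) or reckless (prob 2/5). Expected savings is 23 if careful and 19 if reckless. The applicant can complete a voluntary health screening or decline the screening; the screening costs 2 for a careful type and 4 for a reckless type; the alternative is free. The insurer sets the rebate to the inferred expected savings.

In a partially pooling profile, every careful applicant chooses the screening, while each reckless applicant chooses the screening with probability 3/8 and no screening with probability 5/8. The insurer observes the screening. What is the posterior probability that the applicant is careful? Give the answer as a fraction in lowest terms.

P(the screening) = (3/5)·1 + (2/5)·(3/8) = 3/4.
By Bayes' rule, P(careful | the screening) = (3/5) / (3/4) = 4/5.

4/5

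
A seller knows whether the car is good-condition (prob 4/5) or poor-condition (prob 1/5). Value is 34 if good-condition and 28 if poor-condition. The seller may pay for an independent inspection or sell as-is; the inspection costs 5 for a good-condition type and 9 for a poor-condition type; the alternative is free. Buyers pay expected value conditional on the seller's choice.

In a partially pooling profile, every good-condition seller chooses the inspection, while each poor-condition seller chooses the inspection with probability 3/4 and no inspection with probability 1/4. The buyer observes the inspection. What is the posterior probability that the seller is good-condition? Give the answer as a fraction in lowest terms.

16/19

P(the inspection) = (4/5)·1 + (1/5)·(3/4) = 19/20.
By Bayes' rule, P(good-condition | the inspection) = (4/5) / (19/20) = 16/19.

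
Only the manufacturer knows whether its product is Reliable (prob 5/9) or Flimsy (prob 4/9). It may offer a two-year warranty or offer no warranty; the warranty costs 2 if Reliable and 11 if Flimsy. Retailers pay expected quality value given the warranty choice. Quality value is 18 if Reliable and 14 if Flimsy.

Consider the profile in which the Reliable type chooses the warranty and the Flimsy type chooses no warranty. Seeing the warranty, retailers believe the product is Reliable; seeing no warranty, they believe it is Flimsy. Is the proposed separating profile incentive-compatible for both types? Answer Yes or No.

Under these beliefs, the warranty earns price 18 and no warranty earns price 14.
Reliable: the warranty nets 18 − 2 = 16; no warranty nets 14. Reliable prefers the warranty.
Flimsy: the warranty nets 18 − 11 = 7; no warranty nets 14. Flimsy prefers no warranty.
Neither type deviates, so the separating profile is an equilibrium.

Yes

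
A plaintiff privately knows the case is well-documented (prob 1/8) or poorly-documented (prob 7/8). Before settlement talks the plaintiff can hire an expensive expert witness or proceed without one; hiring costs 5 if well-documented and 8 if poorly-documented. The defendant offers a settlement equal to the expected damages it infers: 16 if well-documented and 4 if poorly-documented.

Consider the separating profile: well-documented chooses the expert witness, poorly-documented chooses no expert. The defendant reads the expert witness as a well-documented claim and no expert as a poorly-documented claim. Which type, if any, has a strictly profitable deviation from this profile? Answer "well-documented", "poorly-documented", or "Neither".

poorly-documented

The expert witness pays 16; no expert pays 4.
well-documented: assigned the expert witness, nets 16 − 5 = 11; deviating to no expert nets 4.
poorly-documented: assigned no expert, nets 4; deviating to the expert witness nets 16 − 8 = 8.
The poorly-documented type gains 4 by deviating.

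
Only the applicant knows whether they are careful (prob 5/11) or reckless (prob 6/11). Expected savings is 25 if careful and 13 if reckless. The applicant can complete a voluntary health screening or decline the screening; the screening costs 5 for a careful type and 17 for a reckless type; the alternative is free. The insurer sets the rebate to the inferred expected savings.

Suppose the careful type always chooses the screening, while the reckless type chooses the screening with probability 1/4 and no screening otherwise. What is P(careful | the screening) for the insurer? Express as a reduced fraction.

10/13

P(the screening) = (5/11)·1 + (6/11)·(1/4) = 13/22.
By Bayes' rule, P(careful | the screening) = (5/11) / (13/22) = 10/13.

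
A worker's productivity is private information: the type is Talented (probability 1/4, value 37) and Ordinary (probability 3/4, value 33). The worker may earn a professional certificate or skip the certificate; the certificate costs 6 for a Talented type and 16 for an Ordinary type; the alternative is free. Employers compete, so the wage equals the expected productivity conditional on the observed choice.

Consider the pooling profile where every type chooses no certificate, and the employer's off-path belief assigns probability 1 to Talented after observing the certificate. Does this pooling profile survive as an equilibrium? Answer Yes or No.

On path, the employer holds the prior and pays 1/4·37 + 3/4·33 = 34. Off path (the certificate), believing Talented, it pays 37.
Talented: no certificate nets 34; the certificate nets 37 − 6 = 31. Talented stays.
Ordinary: no certificate nets 34; the certificate nets 37 − 16 = 21. Ordinary stays.
No type deviates, so pooling is sustained.

Yes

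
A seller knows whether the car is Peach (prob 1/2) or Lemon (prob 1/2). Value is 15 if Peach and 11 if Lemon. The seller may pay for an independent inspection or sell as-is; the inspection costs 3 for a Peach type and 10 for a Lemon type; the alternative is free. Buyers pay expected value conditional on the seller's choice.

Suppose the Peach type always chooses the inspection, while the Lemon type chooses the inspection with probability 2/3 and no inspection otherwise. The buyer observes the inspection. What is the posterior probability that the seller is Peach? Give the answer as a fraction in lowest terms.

3/5

P(the inspection) = (1/2)·1 + (1/2)·(2/3) = 5/6.
By Bayes' rule, P(Peach | the inspection) = (1/2) / (5/6) = 3/5.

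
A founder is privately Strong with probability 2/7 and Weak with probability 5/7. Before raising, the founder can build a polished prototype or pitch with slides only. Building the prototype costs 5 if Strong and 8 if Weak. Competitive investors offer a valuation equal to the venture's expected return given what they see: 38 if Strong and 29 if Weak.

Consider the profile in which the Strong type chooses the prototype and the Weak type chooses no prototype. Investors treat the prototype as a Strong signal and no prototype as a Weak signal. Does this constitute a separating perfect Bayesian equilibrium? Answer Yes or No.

Under these beliefs, the prototype earns valuation 38 and no prototype earns valuation 29.
Strong: the prototype nets 38 − 5 = 33; no prototype nets 29. Strong prefers the prototype.
Weak: the prototype nets 38 − 8 = 30; no prototype nets 29. Weak would deviate to the prototype.
Weak has a profitable deviation, so the profile is not an equilibrium.

No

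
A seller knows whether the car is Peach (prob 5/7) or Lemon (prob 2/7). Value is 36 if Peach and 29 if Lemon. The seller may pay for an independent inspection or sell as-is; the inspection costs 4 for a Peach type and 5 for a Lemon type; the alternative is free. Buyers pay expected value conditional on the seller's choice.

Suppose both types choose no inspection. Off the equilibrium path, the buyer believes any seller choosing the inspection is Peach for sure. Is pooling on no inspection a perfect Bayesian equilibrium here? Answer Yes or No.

Yes

On path, the buyer holds the prior and pays 5/7·36 + 2/7·29 = 34. Off path (the inspection), believing Peach, it pays 36.
Peach: no inspection nets 34; the inspection nets 36 − 4 = 32. Peach stays.
Lemon: no inspection nets 34; the inspection nets 36 − 5 = 31. Lemon stays.
No type deviates, so pooling is sustained.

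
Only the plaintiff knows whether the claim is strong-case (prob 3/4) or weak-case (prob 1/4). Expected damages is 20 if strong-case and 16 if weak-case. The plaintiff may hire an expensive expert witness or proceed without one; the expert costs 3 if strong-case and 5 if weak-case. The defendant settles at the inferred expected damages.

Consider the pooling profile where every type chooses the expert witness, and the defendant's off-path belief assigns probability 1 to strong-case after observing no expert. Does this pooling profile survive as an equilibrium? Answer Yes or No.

No

On path, the defendant holds the prior and pays 3/4·20 + 1/4·16 = 19. Off path (no expert), believing strong-case, it pays 20.
strong-case: the expert witness nets 19 − 3 = 16; no expert nets 20. strong-case would deviate.
weak-case: the expert witness nets 19 − 5 = 14; no expert nets 20. weak-case would deviate.
A type deviates, so pooling fails.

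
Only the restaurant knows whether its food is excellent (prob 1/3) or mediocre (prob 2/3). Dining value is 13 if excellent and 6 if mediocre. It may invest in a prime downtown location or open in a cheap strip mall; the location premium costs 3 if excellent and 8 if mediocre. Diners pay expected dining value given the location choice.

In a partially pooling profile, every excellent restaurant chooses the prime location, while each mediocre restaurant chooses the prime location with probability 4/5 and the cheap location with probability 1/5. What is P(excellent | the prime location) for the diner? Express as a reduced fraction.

P(the prime location) = (1/3)·1 + (2/3)·(4/5) = 13/15.
By Bayes' rule, P(excellent | the prime location) = (1/3) / (13/15) = 5/13.

5/13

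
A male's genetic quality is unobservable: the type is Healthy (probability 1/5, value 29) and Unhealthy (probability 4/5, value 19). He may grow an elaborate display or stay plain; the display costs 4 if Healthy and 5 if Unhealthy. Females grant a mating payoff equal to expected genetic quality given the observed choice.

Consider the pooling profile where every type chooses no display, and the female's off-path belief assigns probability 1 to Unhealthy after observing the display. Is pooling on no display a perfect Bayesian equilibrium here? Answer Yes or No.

On path, the female holds the prior and pays 1/5·29 + 4/5·19 = 21. Off path (the display), believing Unhealthy, it pays 19.
Healthy: no display nets 21; the display nets 19 − 4 = 15. Healthy stays.
Unhealthy: no display nets 21; the display nets 19 − 5 = 14. Unhealthy stays.
No type deviates, so pooling is sustained.

Yes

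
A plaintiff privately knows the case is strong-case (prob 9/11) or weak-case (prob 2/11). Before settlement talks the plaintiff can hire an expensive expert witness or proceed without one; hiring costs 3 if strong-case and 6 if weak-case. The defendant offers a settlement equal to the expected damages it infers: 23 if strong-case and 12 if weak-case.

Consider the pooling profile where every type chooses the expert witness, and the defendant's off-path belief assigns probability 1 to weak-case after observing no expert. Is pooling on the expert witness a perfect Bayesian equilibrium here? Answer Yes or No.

Yes

On path, the defendant holds the prior and pays 9/11·23 + 2/11·12 = 21. Off path (no expert), believing weak-case, it pays 12.
strong-case: the expert witness nets 21 − 3 = 18; no expert nets 12. strong-case stays.
weak-case: the expert witness nets 21 − 6 = 15; no expert nets 12. weak-case stays.
No type deviates, so pooling is sustained.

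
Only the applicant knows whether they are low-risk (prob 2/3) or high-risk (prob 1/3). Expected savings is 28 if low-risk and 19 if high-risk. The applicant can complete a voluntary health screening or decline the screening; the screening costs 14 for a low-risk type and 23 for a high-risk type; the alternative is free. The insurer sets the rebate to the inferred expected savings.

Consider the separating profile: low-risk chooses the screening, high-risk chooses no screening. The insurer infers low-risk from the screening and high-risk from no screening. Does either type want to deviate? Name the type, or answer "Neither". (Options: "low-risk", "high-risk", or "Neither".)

low-risk

The screening pays 28; no screening pays 19.
low-risk: assigned the screening, nets 28 − 14 = 14; deviating to no screening nets 19.
high-risk: assigned no screening, nets 19; deviating to the screening nets 28 − 23 = 5.
The low-risk type gains 5 by deviating.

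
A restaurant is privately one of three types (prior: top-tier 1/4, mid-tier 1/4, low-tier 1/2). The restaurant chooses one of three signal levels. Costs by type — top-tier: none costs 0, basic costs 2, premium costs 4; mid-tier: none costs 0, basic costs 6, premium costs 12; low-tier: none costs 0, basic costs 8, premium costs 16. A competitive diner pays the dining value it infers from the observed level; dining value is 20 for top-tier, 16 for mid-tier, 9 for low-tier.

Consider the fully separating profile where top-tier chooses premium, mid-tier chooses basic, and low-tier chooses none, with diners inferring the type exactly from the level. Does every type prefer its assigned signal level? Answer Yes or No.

Separating price premiums: premium → 20, basic → 16, none → 9.
top-tier (assigned premium): none: 9 − 0 = 9; basic: 16 − 2 = 14; premium: 20 − 4 = 16. top-tier stays.
mid-tier (assigned basic): none: 9 − 0 = 9; basic: 16 − 6 = 10; premium: 20 − 12 = 8. mid-tier stays.
low-tier (assigned none): none: 9 − 0 = 9; basic: 16 − 8 = 8; premium: 20 − 16 = 4. low-tier stays.
Every type prefers its assigned level; separation holds.

Yes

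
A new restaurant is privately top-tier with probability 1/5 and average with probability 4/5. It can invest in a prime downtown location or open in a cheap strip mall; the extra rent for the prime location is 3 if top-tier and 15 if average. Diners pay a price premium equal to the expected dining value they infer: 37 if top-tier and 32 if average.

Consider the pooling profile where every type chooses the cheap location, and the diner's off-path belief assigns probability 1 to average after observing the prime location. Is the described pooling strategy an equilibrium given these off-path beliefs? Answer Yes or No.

Yes

On path, the diner holds the prior and pays 1/5·37 + 4/5·32 = 33. Off path (the prime location), believing average, it pays 32.
top-tier: the cheap location nets 33; the prime location nets 32 − 3 = 29. top-tier stays.
average: the cheap location nets 33; the prime location nets 32 − 15 = 17. average stays.
No type deviates, so pooling is sustained.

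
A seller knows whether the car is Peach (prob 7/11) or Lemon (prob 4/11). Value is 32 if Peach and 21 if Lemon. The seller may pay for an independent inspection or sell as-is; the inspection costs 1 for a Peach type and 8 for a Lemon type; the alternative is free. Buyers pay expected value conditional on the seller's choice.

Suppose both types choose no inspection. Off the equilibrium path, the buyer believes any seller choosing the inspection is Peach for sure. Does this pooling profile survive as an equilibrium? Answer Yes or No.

On path, the buyer holds the prior and pays 7/11·32 + 4/11·21 = 28. Off path (the inspection), believing Peach, it pays 32.
Peach: no inspection nets 28; the inspection nets 32 − 1 = 31. Peach would deviate.
Lemon: no inspection nets 28; the inspection nets 32 − 8 = 24. Lemon stays.
A type deviates, so pooling fails.

No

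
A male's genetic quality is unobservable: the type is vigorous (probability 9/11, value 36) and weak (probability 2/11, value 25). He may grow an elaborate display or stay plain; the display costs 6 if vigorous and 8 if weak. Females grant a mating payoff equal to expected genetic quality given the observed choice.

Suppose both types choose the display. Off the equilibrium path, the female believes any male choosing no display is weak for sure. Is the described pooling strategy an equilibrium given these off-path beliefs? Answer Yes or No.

Yes

On path, the female holds the prior and pays 9/11·36 + 2/11·25 = 34. Off path (no display), believing weak, it pays 25.
vigorous: the display nets 34 − 6 = 28; no display nets 25. vigorous stays.
weak: the display nets 34 − 8 = 26; no display nets 25. weak stays.
No type deviates, so pooling is sustained.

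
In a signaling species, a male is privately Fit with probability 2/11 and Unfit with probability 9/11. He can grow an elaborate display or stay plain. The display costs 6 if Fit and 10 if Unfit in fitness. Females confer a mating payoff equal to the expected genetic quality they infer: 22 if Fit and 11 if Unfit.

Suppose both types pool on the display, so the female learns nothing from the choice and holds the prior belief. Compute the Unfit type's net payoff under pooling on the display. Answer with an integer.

Pooled mating payoff = 2/11·22 + 9/11·11 = 13.
Unfit pays cost 10 for the display, so net payoff = 13 − 10 = 3.

3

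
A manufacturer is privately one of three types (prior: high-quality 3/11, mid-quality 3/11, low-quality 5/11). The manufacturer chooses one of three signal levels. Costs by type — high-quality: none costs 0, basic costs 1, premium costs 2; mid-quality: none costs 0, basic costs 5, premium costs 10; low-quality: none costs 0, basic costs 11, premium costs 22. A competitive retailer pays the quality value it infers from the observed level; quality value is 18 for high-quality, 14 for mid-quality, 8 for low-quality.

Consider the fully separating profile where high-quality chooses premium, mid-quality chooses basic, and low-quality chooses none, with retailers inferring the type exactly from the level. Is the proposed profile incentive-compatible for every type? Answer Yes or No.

Separating prices: premium → 18, basic → 14, none → 8.
high-quality (assigned premium): none: 8 − 0 = 8; basic: 14 − 1 = 13; premium: 18 − 2 = 16. high-quality stays.
mid-quality (assigned basic): none: 8 − 0 = 8; basic: 14 − 5 = 9; premium: 18 − 10 = 8. mid-quality stays.
low-quality (assigned none): none: 8 − 0 = 8; basic: 14 − 11 = 3; premium: 18 − 22 = -4. low-quality stays.
Every type prefers its assigned level; separation holds.

Yes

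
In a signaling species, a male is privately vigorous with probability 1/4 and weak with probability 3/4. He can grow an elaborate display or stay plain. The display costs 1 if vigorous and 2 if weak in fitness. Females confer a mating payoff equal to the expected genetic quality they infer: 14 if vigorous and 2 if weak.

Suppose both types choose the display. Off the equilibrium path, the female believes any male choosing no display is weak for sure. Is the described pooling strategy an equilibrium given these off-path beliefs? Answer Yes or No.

On path, the female holds the prior and pays 1/4·14 + 3/4·2 = 5. Off path (no display), believing weak, it pays 2.
vigorous: the display nets 5 − 1 = 4; no display nets 2. vigorous stays.
weak: the display nets 5 − 2 = 3; no display nets 2. weak stays.
No type deviates, so pooling is sustained.

Yes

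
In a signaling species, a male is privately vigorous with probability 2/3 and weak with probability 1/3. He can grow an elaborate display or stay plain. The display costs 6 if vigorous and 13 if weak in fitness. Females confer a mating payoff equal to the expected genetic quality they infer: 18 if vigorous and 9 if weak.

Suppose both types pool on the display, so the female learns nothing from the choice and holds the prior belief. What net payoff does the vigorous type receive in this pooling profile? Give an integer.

9

Pooled mating payoff = 2/3·18 + 1/3·9 = 15.
vigorous pays cost 6 for the display, so net payoff = 15 − 6 = 9.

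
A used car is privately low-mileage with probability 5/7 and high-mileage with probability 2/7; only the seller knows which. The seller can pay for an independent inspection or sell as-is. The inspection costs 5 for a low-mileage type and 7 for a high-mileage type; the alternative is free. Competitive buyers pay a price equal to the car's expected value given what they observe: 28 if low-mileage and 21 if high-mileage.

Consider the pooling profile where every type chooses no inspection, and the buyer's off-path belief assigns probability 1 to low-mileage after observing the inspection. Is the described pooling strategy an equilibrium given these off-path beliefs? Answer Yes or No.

On path, the buyer holds the prior and pays 5/7·28 + 2/7·21 = 26. Off path (the inspection), believing low-mileage, it pays 28.
low-mileage: no inspection nets 26; the inspection nets 28 − 5 = 23. low-mileage stays.
high-mileage: no inspection nets 26; the inspection nets 28 − 7 = 21. high-mileage stays.
No type deviates, so pooling is sustained.

Yes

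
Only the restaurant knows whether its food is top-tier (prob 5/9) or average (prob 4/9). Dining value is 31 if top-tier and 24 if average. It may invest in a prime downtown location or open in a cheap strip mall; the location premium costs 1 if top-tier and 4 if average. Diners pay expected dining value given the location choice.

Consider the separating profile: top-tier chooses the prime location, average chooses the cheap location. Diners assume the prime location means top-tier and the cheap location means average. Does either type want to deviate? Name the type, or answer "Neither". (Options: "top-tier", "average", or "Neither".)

average

The prime location pays 31; the cheap location pays 24.
top-tier: assigned the prime location, nets 31 − 1 = 30; deviating to the cheap location nets 24.
average: assigned the cheap location, nets 24; deviating to the prime location nets 31 − 4 = 27.
The average type gains 3 by deviating.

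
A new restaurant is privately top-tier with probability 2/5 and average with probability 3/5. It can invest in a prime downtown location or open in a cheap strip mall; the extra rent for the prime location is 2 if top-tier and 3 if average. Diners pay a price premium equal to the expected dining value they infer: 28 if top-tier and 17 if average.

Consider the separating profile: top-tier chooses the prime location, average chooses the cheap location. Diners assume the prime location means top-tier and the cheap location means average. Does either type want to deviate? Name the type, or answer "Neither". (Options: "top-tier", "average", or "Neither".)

average

The prime location pays 28; the cheap location pays 17.
top-tier: assigned the prime location, nets 28 − 2 = 26; deviating to the cheap location nets 17.
average: assigned the cheap location, nets 17; deviating to the prime location nets 28 − 3 = 25.
The average type gains 8 by deviating.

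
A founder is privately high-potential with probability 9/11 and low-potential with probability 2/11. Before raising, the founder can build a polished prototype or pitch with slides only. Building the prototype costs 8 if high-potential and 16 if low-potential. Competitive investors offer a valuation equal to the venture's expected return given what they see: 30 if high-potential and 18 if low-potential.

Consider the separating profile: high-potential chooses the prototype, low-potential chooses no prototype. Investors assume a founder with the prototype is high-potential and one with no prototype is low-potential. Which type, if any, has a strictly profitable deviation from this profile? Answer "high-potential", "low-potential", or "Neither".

The prototype pays 30; no prototype pays 18.
high-potential: assigned the prototype, nets 30 − 8 = 22; deviating to no prototype nets 18.
low-potential: assigned no prototype, nets 18; deviating to the prototype nets 30 − 16 = 14.
Both types strictly prefer their assigned action; no profitable deviation.

Neither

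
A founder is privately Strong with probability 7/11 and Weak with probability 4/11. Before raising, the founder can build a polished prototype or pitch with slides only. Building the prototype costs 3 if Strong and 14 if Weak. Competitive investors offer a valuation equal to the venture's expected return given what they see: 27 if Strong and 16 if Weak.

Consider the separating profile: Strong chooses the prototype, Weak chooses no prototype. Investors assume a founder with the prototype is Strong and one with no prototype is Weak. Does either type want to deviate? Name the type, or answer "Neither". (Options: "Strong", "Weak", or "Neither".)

The prototype pays 27; no prototype pays 16.
Strong: assigned the prototype, nets 27 − 3 = 24; deviating to no prototype nets 16.
Weak: assigned no prototype, nets 16; deviating to the prototype nets 27 − 14 = 13.
Both types strictly prefer their assigned action; no profitable deviation.

Neither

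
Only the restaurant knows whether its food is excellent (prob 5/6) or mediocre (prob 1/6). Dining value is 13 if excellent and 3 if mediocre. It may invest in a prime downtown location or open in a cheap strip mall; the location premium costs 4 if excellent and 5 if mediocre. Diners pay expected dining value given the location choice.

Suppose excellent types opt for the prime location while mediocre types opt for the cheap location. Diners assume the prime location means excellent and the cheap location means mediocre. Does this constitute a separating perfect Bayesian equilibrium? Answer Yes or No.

Under these beliefs, the prime location earns price premium 13 and the cheap location earns price premium 3.
excellent: the prime location nets 13 − 4 = 9; the cheap location nets 3. excellent prefers the prime location.
mediocre: the prime location nets 13 − 5 = 8; the cheap location nets 3. mediocre would deviate to the prime location.
mediocre has a profitable deviation, so the profile is not an equilibrium.

No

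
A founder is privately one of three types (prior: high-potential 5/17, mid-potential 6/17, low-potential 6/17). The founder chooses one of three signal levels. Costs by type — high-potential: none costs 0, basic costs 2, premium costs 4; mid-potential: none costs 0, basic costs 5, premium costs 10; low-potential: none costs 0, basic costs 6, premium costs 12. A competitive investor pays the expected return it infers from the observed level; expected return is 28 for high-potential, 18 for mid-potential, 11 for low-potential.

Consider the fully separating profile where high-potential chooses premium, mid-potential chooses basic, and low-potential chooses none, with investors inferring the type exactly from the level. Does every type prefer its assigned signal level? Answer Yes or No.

Separating valuations: premium → 28, basic → 18, none → 11.
high-potential (assigned premium): none: 11 − 0 = 11; basic: 18 − 2 = 16; premium: 28 − 4 = 24. high-potential stays.
mid-potential (assigned basic): none: 11 − 0 = 11; basic: 18 − 5 = 13; premium: 28 − 10 = 18. mid-potential prefers premium.
low-potential (assigned none): none: 11 − 0 = 11; basic: 18 − 6 = 12; premium: 28 − 12 = 16. low-potential prefers premium.
At least one type deviates; the separating profile fails.

No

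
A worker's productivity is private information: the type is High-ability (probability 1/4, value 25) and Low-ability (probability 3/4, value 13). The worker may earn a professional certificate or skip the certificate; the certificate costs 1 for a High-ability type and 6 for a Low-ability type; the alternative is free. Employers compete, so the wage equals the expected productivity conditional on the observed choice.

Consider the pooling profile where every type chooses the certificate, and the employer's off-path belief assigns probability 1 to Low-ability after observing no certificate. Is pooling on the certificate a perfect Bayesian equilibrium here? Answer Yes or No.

On path, the employer holds the prior and pays 1/4·25 + 3/4·13 = 16. Off path (no certificate), believing Low-ability, it pays 13.
High-ability: the certificate nets 16 − 1 = 15; no certificate nets 13. High-ability stays.
Low-ability: the certificate nets 16 − 6 = 10; no certificate nets 13. Low-ability would deviate.
A type deviates, so pooling fails.

No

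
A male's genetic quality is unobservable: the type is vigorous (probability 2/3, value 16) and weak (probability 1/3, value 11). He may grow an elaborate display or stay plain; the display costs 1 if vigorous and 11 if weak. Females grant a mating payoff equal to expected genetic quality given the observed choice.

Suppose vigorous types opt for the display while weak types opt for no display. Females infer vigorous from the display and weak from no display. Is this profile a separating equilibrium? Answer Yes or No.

Under these beliefs, the display earns mating payoff 16 and no display earns mating payoff 11.
vigorous: the display nets 16 − 1 = 15; no display nets 11. vigorous prefers the display.
weak: the display nets 16 − 11 = 5; no display nets 11. weak prefers no display.
Neither type deviates, so the separating profile is an equilibrium.

Yes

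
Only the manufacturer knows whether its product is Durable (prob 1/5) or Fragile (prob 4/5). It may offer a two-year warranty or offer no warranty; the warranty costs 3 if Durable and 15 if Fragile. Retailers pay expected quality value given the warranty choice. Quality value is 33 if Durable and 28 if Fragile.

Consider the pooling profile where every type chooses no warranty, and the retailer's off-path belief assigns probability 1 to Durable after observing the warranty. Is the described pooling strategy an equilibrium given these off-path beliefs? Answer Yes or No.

On path, the retailer holds the prior and pays 1/5·33 + 4/5·28 = 29. Off path (the warranty), believing Durable, it pays 33.
Durable: no warranty nets 29; the warranty nets 33 − 3 = 30. Durable would deviate.
Fragile: no warranty nets 29; the warranty nets 33 − 15 = 18. Fragile stays.
A type deviates, so pooling fails.

No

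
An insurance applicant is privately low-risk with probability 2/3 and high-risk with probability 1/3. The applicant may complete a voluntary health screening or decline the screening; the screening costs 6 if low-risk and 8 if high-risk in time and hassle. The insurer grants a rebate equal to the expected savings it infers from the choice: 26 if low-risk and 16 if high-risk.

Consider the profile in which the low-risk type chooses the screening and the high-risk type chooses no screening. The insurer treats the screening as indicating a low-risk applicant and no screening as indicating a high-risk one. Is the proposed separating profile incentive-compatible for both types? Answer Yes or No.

Under these beliefs, the screening earns rebate 26 and no screening earns rebate 16.
low-risk: the screening nets 26 − 6 = 20; no screening nets 16. low-risk prefers the screening.
high-risk: the screening nets 26 − 8 = 18; no screening nets 16. high-risk would deviate to the screening.
high-risk has a profitable deviation, so the profile is not an equilibrium.

No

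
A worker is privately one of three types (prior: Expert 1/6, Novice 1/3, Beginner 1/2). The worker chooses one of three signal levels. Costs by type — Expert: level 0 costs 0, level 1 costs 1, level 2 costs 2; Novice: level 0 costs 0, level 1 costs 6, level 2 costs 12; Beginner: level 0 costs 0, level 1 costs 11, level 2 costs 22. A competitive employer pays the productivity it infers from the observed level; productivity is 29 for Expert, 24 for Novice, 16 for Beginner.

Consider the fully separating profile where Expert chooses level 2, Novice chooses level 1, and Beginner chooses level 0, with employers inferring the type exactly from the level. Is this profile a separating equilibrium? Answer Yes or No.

Separating wages: level 2 → 29, level 1 → 24, level 0 → 16.
Expert (assigned level 2): level 0: 16 − 0 = 16; level 1: 24 − 1 = 23; level 2: 29 − 2 = 27. Expert stays.
Novice (assigned level 1): level 0: 16 − 0 = 16; level 1: 24 − 6 = 18; level 2: 29 − 12 = 17. Novice stays.
Beginner (assigned level 0): level 0: 16 − 0 = 16; level 1: 24 − 11 = 13; level 2: 29 − 22 = 7. Beginner stays.
Every type prefers its assigned level; separation holds.

Yes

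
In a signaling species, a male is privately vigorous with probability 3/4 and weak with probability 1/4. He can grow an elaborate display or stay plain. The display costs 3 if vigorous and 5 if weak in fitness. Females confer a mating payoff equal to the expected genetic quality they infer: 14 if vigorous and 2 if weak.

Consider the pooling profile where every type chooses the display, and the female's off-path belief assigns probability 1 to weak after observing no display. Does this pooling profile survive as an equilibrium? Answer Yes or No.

On path, the female holds the prior and pays 3/4·14 + 1/4·2 = 11. Off path (no display), believing weak, it pays 2.
vigorous: the display nets 11 − 3 = 8; no display nets 2. vigorous stays.
weak: the display nets 11 − 5 = 6; no display nets 2. weak stays.
No type deviates, so pooling is sustained.

Yes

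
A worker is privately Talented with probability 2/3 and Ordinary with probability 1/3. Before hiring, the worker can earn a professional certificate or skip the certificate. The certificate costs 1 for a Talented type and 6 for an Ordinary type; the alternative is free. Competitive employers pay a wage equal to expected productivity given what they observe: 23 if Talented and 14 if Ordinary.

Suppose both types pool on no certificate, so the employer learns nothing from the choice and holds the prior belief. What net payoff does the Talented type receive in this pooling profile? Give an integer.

Pooled wage = 2/3·23 + 1/3·14 = 20.
Talented pays no cost for no certificate, so net payoff = 20.

20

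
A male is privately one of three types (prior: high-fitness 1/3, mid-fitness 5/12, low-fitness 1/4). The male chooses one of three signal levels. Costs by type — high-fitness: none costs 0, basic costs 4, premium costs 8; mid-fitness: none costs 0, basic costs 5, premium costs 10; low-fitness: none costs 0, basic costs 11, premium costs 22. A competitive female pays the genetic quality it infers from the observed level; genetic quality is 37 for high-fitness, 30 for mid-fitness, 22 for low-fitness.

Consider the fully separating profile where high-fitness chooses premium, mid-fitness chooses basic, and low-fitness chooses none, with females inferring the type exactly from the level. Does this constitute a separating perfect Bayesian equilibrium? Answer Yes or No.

No

Separating mating payoffs: premium → 37, basic → 30, none → 22.
high-fitness (assigned premium): none: 22 − 0 = 22; basic: 30 − 4 = 26; premium: 37 − 8 = 29. high-fitness stays.
mid-fitness (assigned basic): none: 22 − 0 = 22; basic: 30 − 5 = 25; premium: 37 − 10 = 27. mid-fitness prefers premium.
low-fitness (assigned none): none: 22 − 0 = 22; basic: 30 − 11 = 19; premium: 37 − 22 = 15. low-fitness stays.
At least one type deviates; the separating profile fails.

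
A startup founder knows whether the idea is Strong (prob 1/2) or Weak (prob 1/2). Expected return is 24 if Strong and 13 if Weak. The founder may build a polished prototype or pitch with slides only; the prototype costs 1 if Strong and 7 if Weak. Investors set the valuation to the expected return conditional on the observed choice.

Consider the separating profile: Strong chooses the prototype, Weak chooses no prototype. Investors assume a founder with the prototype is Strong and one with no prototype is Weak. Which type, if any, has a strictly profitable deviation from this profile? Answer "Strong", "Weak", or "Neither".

Weak

The prototype pays 24; no prototype pays 13.
Strong: assigned the prototype, nets 24 − 1 = 23; deviating to no prototype nets 13.
Weak: assigned no prototype, nets 13; deviating to the prototype nets 24 − 7 = 17.
The Weak type gains 4 by deviating.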